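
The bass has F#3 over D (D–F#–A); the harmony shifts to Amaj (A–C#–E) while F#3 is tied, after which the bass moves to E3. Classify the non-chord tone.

F#3 is a suspension.

The harmony at that moment is A major triad (A, C#, E); F#3 is not a chord tone.
It is held over (the same pitch as the preceding F#3) and left by step down to E3.
Held over from the previous chord and resolving down by step — a suspension.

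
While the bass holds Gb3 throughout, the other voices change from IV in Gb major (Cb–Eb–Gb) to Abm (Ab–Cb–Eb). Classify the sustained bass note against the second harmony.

Pedal tone (pedal point).

The harmony at that moment is Ab minor triad (Ab, Cb, Eb); Gb3 is not a chord tone.
It is held over (the same pitch as the preceding Gb3) and then sustained as the same pitch into the next harmony.
Sustained through a change of harmony — a pedal tone.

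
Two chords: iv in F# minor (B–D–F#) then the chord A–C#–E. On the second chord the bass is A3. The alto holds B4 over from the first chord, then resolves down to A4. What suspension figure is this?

At the second chord the bass is A3. The suspended B4 lies a ninth above the bass; after resolving down by step to A4, the interval above the bass becomes an octave.
Suspension figures are named by those two intervals: 9–8.

9–8 suspension.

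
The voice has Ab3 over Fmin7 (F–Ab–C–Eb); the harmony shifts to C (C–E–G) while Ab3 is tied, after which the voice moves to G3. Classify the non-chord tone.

Ab3 is a suspension.

The harmony at that moment is C major triad (C, E, G); Ab3 is not a chord tone.
It is held over (the same pitch as the preceding Ab3) and left by step down to G3.
Held over from the previous chord and resolving down by step — a suspension.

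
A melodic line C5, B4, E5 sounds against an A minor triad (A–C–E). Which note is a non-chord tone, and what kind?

The harmony at that moment is A minor triad (A, C, E); B4 is not a chord tone.
It is approached by step down from C5 and left by leap up to E5.
Step in, leap out — an escape tone.

B4 is an escape tone.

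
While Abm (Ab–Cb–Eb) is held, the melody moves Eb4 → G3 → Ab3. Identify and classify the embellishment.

G3 is an appoggiatura.

The harmony at that moment is Ab minor triad (Ab, Cb, Eb); G3 is not a chord tone.
It is approached by leap down from Eb4 and left by step up to Ab3.
Leap in, step out — an appoggiatura.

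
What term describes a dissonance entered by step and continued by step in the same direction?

Passing tone.

Approach: by step. Departure: by step, continuing in the same direction.
Stepwise on both sides with no change of direction means the note fills in the space between two different chord tones — a passing tone. (Had it turned back to its starting note it would be a neighbor tone instead.)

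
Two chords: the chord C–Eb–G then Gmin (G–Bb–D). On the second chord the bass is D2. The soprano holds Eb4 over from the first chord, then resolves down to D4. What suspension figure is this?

At the second chord the bass is D2. The suspended Eb4 lies a ninth above the bass; after resolving down by step to D4, the interval above the bass becomes an octave.
Suspension figures are named by those two intervals: 9–8.

9–8 suspension.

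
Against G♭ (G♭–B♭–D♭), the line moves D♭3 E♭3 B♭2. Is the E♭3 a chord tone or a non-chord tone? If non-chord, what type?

Non-chord tone — an escape tone.

The harmony at that moment is G♭ major triad (G♭, B♭, D♭); E♭3 is not a chord tone.
It is approached by step up from D♭3 and left by leap down to B♭2.
Step in, leap out — an escape tone.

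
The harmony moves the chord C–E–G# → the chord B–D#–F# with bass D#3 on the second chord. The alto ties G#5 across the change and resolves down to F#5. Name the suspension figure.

4–3 suspension.

At the second chord the bass is D#3. The suspended G#5 lies a fourth above the bass; after resolving down by step to F#5, the interval above the bass becomes a third.
Suspension figures are named by those two intervals: 4–3.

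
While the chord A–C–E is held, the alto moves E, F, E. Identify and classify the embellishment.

The harmony at that moment is A minor triad (A, C, E); F is not a chord tone.
It is approached by step up from E and left by step down to E.
Step away and step back to the same note — a neighbor tone (upper neighbor).

F is a neighbor tone.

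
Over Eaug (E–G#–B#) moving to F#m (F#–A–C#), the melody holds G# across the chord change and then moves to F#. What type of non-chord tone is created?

The harmony at that moment is F# minor triad (F#, A, C#); G# is not a chord tone.
It is held over (the same pitch as the preceding G#) and left by step down to F#.
Held over from the previous chord and resolving down by step — a suspension.

G# is a suspension.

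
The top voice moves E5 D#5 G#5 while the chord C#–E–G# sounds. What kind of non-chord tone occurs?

The harmony at that moment is C# minor triad (C#, E, G#); D#5 is not a chord tone.
It is approached by step down from E5 and left by leap up to G#5.
Step in, leap out — an escape tone.

D#5 is an escape tone.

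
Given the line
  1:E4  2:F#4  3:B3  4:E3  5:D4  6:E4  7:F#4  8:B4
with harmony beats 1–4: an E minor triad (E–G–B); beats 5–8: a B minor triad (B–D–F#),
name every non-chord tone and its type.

F#4 (beat 2) — escape tone; E4 (beat 6) — passing tone.

The harmony at that moment is E minor triad (E, G, B); F#4 is not a chord tone.
It is approached by step up from E4 and left by leap down to B3.
Step in, leap out — an escape tone.
The harmony at that moment is B minor triad (B, D, F#); E4 is not a chord tone.
It is approached by step up from D4 and left by step up to F#4.
Step in, step out in the same direction — a passing tone.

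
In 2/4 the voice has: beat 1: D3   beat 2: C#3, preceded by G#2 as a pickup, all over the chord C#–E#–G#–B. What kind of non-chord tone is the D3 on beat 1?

The harmony at that moment is C# dominant seventh chord (C#, E#, G#, B); D3 is not a chord tone.
It is approached by leap up from G#2 and left by step down to C#3.
Leap in, step out, metrically accented — an appoggiatura.

Appoggiatura.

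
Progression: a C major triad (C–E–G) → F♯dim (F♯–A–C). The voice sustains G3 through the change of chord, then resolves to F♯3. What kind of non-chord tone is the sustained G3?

G3 is a suspension.

The harmony at that moment is F♯ diminished triad (F♯, A, C); G3 is not a chord tone.
It is held over (the same pitch as the preceding G3) and left by step down to F♯3.
Held over from the previous chord and resolving down by step — a suspension.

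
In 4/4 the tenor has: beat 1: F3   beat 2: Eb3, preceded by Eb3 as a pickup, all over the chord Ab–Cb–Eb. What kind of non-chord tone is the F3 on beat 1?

Upper neighbor tone.

The harmony at that moment is Ab minor triad (Ab, Cb, Eb); F3 is not a chord tone.
It is approached by step up from Eb3 and left by step down to Eb3.
Step away and step back to the same note — a neighbor tone (upper neighbor).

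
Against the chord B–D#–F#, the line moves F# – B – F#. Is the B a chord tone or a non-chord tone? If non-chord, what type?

Chord tone (the root of B major triad).

B major triad contains B, D#, F#; B is the root, so it is a chord tone.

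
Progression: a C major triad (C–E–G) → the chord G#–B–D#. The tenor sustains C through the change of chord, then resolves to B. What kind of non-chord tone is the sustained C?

C is a suspension.

The harmony at that moment is G# minor triad (G#, B, D#); C is not a chord tone.
It is held over (the same pitch as the preceding C) and left by step down to B.
Held over from the previous chord and resolving down by step — a suspension.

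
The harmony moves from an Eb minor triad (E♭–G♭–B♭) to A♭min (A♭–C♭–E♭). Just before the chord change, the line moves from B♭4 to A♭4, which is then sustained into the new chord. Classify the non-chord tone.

A♭4 is an anticipation.

The harmony at that moment is E♭ minor triad (E♭, G♭, B♭); A♭4 is not a chord tone.
It is approached by step down from B♭4 and then sustained as the same pitch into the next harmony.
Arriving early and becoming a chord tone when the harmony changes — an anticipation.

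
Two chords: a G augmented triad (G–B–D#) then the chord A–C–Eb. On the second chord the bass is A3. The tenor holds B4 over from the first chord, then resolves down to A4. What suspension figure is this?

At the second chord the bass is A3. The suspended B4 lies a ninth above the bass; after resolving down by step to A4, the interval above the bass becomes an octave.
Suspension figures are named by those two intervals: 9–8.

9–8 suspension.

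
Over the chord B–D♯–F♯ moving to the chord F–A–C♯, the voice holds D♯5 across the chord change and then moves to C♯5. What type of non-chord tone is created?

The harmony at that moment is F augmented triad (F, A, C♯); D♯5 is not a chord tone.
It is held over (the same pitch as the preceding D♯5) and left by step down to C♯5.
Held over from the previous chord and resolving down by step — a suspension.

D♯5 is a suspension.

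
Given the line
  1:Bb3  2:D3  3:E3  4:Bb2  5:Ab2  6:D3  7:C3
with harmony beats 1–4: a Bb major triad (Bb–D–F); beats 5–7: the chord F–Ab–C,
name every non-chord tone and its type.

E3 (beat 3) — escape tone; D3 (beat 6) — appoggiatura.

The harmony at that moment is Bb major triad (Bb, D, F); E3 is not a chord tone.
It is approached by step up from D3 and left by leap down to Bb2.
Step in, leap out — an escape tone.
The harmony at that moment is F minor triad (F, Ab, C); D3 is not a chord tone.
It is approached by leap up from Ab2 and left by step down to C3.
Leap in, step out — an appoggiatura.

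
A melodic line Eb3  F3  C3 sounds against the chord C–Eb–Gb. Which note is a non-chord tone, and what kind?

The harmony at that moment is C diminished triad (C, Eb, Gb); F3 is not a chord tone.
It is approached by step up from Eb3 and left by leap down to C3.
Step in, leap out — an escape tone.

F3 is an escape tone.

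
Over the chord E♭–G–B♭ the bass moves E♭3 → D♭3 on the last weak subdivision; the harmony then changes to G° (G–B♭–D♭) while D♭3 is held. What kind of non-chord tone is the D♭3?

D♭3 is an anticipation.

The harmony at that moment is E♭ major triad (E♭, G, B♭); D♭3 is not a chord tone.
It is approached by step down from E♭3 and then sustained as the same pitch into the next harmony.
Arriving early and becoming a chord tone when the harmony changes — an anticipation.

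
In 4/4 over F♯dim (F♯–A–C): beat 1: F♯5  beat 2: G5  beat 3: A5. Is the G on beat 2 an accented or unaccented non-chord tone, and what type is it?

Unaccented passing tone.

The harmony at that moment is F♯ diminished triad (F♯, A, C); G5 is not a chord tone.
It is approached by step up from F♯5 and left by step up to A5.
Step in, step out in the same direction — a passing tone.
It falls on a weak beat, so it is unaccented.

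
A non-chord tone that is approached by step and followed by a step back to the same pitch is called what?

Approach: by step. Departure: by step in the opposite direction, back to the starting pitch.
Stepwise on both sides but reversing to return to the same chord tone — a neighbor tone. (Had it continued onward in the same direction it would be a passing tone instead.)

Neighbor tone.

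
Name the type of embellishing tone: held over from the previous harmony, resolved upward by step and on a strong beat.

Retardation.

Approach: by preparation — the pitch is first a chord tone, then held (tied or repeated) while the harmony changes under it. Departure: up by step. Metric position: strong.
A prepared dissonance that resolves upward by step — a retardation. (The same figure resolving downward would be a suspension.)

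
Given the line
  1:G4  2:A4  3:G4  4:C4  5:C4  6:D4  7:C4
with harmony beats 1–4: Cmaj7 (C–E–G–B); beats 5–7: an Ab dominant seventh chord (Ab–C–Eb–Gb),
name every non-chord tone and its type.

A4 (beat 2) — neighbor tone; D4 (beat 6) — neighbor tone.

The harmony at that moment is C major seventh chord (C, E, G, B); A4 is not a chord tone.
It is approached by step up from G4 and left by step down to G4.
Step away and step back to the same note — a neighbor tone (upper neighbor).
The harmony at that moment is Ab dominant seventh chord (Ab, C, Eb, Gb); D4 is not a chord tone.
It is approached by step up from C4 and left by step down to C4.
Step away and step back to the same note — a neighbor tone (upper neighbor).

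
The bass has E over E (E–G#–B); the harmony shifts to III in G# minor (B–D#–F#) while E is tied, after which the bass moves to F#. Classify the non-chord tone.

E is a retardation.

The harmony at that moment is B major triad (B, D#, F#); E is not a chord tone.
It is held over (the same pitch as the preceding E) and left by step up to F#.
Held over from the previous chord and resolving up by step — a retardation.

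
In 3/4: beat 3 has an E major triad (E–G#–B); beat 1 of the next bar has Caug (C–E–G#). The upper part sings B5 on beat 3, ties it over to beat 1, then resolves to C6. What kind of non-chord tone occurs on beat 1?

The harmony at that moment is C augmented triad (C, E, G#); B5 is not a chord tone.
It is held over (the same pitch as the preceding B5) and left by step up to C6.
Held over from the previous chord and resolving up by step — a retardation.

Retardation.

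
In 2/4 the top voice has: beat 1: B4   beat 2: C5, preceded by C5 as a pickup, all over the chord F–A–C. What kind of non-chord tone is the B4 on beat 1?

Lower neighbor tone.

The harmony at that moment is F major triad (F, A, C); B4 is not a chord tone.
It is approached by step down from C5 and left by step up to C5.
Step away and step back to the same note — a neighbor tone (lower neighbor).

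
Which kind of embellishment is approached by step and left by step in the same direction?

Approach: by step. Departure: by step, continuing in the same direction.
Stepwise on both sides with no change of direction means the note fills in the space between two different chord tones — a passing tone. (Had it turned back to its starting note it would be a neighbor tone instead.)

Passing tone.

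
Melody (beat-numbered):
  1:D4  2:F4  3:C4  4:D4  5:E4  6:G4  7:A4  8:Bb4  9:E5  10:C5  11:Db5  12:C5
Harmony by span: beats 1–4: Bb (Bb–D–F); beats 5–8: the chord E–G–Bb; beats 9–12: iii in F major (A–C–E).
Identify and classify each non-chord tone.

C4 (beat 3) — appoggiatura; A4 (beat 7) — passing tone; Db5 (beat 11) — neighbor tone.

The harmony at that moment is Bb major triad (Bb, D, F); C4 is not a chord tone.
It is approached by leap down from F4 and left by step up to D4.
Leap in, step out — an appoggiatura.
The harmony at that moment is E diminished triad (E, G, Bb); A4 is not a chord tone.
It is approached by step up from G4 and left by step up to Bb4.
Step in, step out in the same direction — a passing tone.
The harmony at that moment is A minor triad (A, C, E); Db5 is not a chord tone.
It is approached by step up from C5 and left by step down to C5.
Step away and step back to the same note — a neighbor tone (upper neighbor).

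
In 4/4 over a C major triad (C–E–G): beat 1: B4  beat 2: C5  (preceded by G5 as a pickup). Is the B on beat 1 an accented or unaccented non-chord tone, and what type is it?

The harmony at that moment is C major triad (C, E, G); B4 is not a chord tone.
It is approached by leap down from G5 and left by step up to C5.
Leap in, step out — an appoggiatura.
It falls on the downbeat, so it is accented.

Accented appoggiatura.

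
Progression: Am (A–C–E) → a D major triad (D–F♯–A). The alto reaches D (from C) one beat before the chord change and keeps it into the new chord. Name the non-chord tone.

D is an anticipation.

The harmony at that moment is A minor triad (A, C, E); D is not a chord tone.
It is approached by step up from C and then sustained as the same pitch into the next harmony.
Arriving early and becoming a chord tone when the harmony changes — an anticipation.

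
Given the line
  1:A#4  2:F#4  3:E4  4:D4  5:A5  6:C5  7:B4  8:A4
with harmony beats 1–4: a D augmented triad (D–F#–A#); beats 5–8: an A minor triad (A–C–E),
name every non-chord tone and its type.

The harmony at that moment is D augmented triad (D, F#, A#); E4 is not a chord tone.
It is approached by step down from F#4 and left by step down to D4.
Step in, step out in the same direction — a passing tone.
The harmony at that moment is A minor triad (A, C, E); B4 is not a chord tone.
It is approached by step down from C5 and left by step down to A4.
Step in, step out in the same direction — a passing tone.

E4 (beat 3) — passing tone; B4 (beat 7) — passing tone.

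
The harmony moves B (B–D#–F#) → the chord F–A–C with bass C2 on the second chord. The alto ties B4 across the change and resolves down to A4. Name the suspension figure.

7–6 suspension.

At the second chord the bass is C2. The suspended B4 lies a seventh above the bass; after resolving down by step to A4, the interval above the bass becomes a sixth.
Suspension figures are named by those two intervals: 7–6.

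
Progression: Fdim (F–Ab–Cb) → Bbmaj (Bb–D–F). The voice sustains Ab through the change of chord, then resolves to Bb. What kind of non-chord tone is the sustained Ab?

The harmony at that moment is Bb major triad (Bb, D, F); Ab is not a chord tone.
It is held over (the same pitch as the preceding Ab) and left by step up to Bb.
Held over from the previous chord and resolving up by step — a retardation.

Ab is a retardation.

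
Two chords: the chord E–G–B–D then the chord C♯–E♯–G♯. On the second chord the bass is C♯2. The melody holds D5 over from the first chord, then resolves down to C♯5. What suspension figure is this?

9–8 suspension.

At the second chord the bass is C♯2. The suspended D5 lies a ninth above the bass; after resolving down by step to C♯5, the interval above the bass becomes an octave.
Suspension figures are named by those two intervals: 9–8.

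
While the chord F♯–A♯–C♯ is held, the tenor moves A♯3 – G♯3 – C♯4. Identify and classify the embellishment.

The harmony at that moment is F♯ major triad (F♯, A♯, C♯); G♯3 is not a chord tone.
It is approached by step down from A♯3 and left by leap up to C♯4.
Step in, leap out — an escape tone.

G♯3 is an escape tone.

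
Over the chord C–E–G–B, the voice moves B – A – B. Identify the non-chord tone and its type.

A is a neighbor tone.

The harmony at that moment is C major seventh chord (C, E, G, B); A is not a chord tone.
It is approached by step down from B and left by step up to B.
Step away and step back to the same note — a neighbor tone (lower neighbor).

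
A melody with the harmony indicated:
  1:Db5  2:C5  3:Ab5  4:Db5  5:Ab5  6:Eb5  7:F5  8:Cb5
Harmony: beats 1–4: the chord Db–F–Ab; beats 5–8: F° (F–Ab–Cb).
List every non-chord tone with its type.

The harmony at that moment is Db major triad (Db, F, Ab); C5 is not a chord tone.
It is approached by step down from Db5 and left by leap up to Ab5.
Step in, leap out — an escape tone.
The harmony at that moment is F diminished triad (F, Ab, Cb); Eb5 is not a chord tone.
It is approached by leap down from Ab5 and left by step up to F5.
Leap in, step out — an appoggiatura.

C5 (beat 2) — escape tone; Eb5 (beat 6) — appoggiatura.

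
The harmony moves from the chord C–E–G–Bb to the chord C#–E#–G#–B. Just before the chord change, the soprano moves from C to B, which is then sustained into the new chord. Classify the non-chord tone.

The harmony at that moment is C dominant seventh chord (C, E, G, Bb); B is not a chord tone.
It is approached by step down from C and then sustained as the same pitch into the next harmony.
Arriving early and becoming a chord tone when the harmony changes — an anticipation.

B is an anticipation.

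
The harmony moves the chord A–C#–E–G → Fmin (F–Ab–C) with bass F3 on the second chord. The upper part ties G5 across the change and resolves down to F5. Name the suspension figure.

9–8 suspension.

At the second chord the bass is F3. The suspended G5 lies a ninth above the bass; after resolving down by step to F5, the interval above the bass becomes an octave.
Suspension figures are named by those two intervals: 9–8.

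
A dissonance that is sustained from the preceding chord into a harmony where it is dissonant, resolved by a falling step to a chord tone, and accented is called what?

Suspension.

Approach: by preparation — the pitch is first a chord tone, then held (tied or repeated) while the harmony changes under it. Departure: down by step. Metric position: strong.
A prepared dissonance that resolves downward by step — a suspension. (The same figure resolving upward would be a retardation.)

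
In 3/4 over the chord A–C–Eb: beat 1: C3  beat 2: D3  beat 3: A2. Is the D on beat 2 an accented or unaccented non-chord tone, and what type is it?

Unaccented escape tone.

The harmony at that moment is A diminished triad (A, C, Eb); D3 is not a chord tone.
It is approached by step up from C3 and left by leap down to A2.
Step in, leap out — an escape tone.
It falls on a weak beat, so it is unaccented.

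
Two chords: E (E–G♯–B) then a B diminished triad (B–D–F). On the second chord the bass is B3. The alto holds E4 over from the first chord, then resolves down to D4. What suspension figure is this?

4–3 suspension.

At the second chord the bass is B3. The suspended E4 lies a fourth above the bass; after resolving down by step to D4, the interval above the bass becomes a third.
Suspension figures are named by those two intervals: 4–3.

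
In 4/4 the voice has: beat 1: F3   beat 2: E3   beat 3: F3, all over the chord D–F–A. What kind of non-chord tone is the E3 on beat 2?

Lower neighbor tone.

The harmony at that moment is D minor triad (D, F, A); E3 is not a chord tone.
It is approached by step down from F3 and left by step up to F3.
Step away and step back to the same note — a neighbor tone (lower neighbor).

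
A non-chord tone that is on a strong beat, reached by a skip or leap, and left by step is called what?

Appoggiatura.

Approach: by leap. Departure: by step. Metric position: strong.
Leap in, step out, in a metrically strong position — an appoggiatura. (It is the mirror image of the escape tone, which steps in and leaps out from a weak position.)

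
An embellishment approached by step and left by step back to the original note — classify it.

Approach: by step. Departure: by step in the opposite direction, back to the starting pitch.
Stepwise on both sides but reversing to return to the same chord tone — a neighbor tone. (Had it continued onward in the same direction it would be a passing tone instead.)

Neighbor tone.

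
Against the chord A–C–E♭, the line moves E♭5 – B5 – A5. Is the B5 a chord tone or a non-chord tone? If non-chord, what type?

The harmony at that moment is A diminished triad (A, C, E♭); B5 is not a chord tone.
It is approached by leap up from E♭5 and left by step down to A5.
Leap in, step out — an appoggiatura.

Non-chord tone — an appoggiatura.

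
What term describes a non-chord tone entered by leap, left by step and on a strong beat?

Appoggiatura.

Approach: by leap. Departure: by step. Metric position: strong.
Leap in, step out, in a metrically strong position — an appoggiatura. (It is the mirror image of the escape tone, which steps in and leaps out from a weak position.)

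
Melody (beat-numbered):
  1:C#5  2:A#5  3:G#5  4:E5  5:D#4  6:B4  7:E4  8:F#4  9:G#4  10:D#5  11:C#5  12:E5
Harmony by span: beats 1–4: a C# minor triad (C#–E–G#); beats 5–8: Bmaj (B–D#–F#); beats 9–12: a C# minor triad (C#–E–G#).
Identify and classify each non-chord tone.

The harmony at that moment is C# minor triad (C#, E, G#); A#5 is not a chord tone.
It is approached by leap up from C#5 and left by step down to G#5.
Leap in, step out — an appoggiatura.
The harmony at that moment is B major triad (B, D#, F#); E4 is not a chord tone.
It is approached by leap down from B4 and left by step up to F#4.
Leap in, step out — an appoggiatura.
The harmony at that moment is C# minor triad (C#, E, G#); D#5 is not a chord tone.
It is approached by leap up from G#4 and left by step down to C#5.
Leap in, step out — an appoggiatura.

A#5 (beat 2) — appoggiatura; E4 (beat 7) — appoggiatura; D#5 (beat 10) — appoggiatura.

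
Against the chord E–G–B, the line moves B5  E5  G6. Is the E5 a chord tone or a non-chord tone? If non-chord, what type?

E minor triad contains E, G, B; E is the root, so it is a chord tone.

Chord tone (the root of E minor triad).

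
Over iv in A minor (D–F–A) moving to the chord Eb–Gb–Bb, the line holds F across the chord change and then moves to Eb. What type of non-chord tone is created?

The harmony at that moment is Eb minor triad (Eb, Gb, Bb); F is not a chord tone.
It is held over (the same pitch as the preceding F) and left by step down to Eb.
Held over from the previous chord and resolving down by step — a suspension.

F is a suspension.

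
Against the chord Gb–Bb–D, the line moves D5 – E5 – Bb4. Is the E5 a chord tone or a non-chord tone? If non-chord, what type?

The harmony at that moment is Gb augmented triad (Gb, Bb, D); E5 is not a chord tone.
It is approached by step up from D5 and left by leap down to Bb4.
Step in, leap out — an escape tone.

Non-chord tone — an escape tone.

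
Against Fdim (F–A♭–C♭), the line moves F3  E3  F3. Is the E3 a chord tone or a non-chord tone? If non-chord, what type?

Non-chord tone — a neighbor tone.

The harmony at that moment is F diminished triad (F, A♭, C♭); E3 is not a chord tone.
It is approached by step down from F3 and left by step up to F3.
Step away and step back to the same note — a neighbor tone (lower neighbor).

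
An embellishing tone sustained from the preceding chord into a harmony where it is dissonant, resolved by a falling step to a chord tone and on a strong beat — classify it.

Approach: by preparation — the pitch is first a chord tone, then held (tied or repeated) while the harmony changes under it. Departure: down by step. Metric position: strong.
A prepared dissonance that resolves downward by step — a suspension. (The same figure resolving upward would be a retardation.)

Suspension.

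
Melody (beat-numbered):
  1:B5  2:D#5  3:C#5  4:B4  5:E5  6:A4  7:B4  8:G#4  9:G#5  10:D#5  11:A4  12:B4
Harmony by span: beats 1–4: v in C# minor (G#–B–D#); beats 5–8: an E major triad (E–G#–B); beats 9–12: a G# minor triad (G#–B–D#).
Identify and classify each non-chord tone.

The harmony at that moment is G# minor triad (G#, B, D#); C#5 is not a chord tone.
It is approached by step down from D#5 and left by step down to B4.
Step in, step out in the same direction — a passing tone.
The harmony at that moment is E major triad (E, G#, B); A4 is not a chord tone.
It is approached by leap down from E5 and left by step up to B4.
Leap in, step out — an appoggiatura.
The harmony at that moment is G# minor triad (G#, B, D#); A4 is not a chord tone.
It is approached by leap down from D#5 and left by step up to B4.
Leap in, step out — an appoggiatura.

C#5 (beat 3) — passing tone; A4 (beat 6) — appoggiatura; A4 (beat 11) — appoggiatura.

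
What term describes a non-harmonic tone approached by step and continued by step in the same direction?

Approach: by step. Departure: by step, continuing in the same direction.
Stepwise on both sides with no change of direction means the note fills in the space between two different chord tones — a passing tone. (Had it turned back to its starting note it would be a neighbor tone instead.)

Passing tone.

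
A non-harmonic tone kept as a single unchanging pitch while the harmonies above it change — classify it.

Approach: none. Departure: none — a single pitch is sustained while the chords change around it, passing through harmonies that do not contain it.
No melodic motion at all; the dissonance is created entirely by the moving harmonies against the stationary note — a pedal tone (pedal point).

Pedal tone.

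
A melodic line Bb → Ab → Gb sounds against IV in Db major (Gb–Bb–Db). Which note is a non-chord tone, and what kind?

The harmony at that moment is Gb major triad (Gb, Bb, Db); Ab is not a chord tone.
It is approached by step down from Bb and left by step down to Gb.
Step in, step out in the same direction — a passing tone.

Ab is a passing tone.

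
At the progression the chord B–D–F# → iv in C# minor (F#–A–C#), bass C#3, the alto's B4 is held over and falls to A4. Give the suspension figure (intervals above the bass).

7–6 suspension.

At the second chord the bass is C#3. The suspended B4 lies a seventh above the bass; after resolving down by step to A4, the interval above the bass becomes a sixth.
Suspension figures are named by those two intervals: 7–6.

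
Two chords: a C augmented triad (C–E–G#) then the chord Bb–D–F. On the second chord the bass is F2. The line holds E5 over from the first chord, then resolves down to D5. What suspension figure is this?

At the second chord the bass is F2. The suspended E5 lies a seventh above the bass; after resolving down by step to D5, the interval above the bass becomes a sixth.
Suspension figures are named by those two intervals: 7–6.

7–6 suspension.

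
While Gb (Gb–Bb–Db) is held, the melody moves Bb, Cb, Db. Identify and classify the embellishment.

The harmony at that moment is Gb major triad (Gb, Bb, Db); Cb is not a chord tone.
It is approached by step up from Bb and left by step up to Db.
Step in, step out in the same direction — a passing tone.

Cb is a passing tone.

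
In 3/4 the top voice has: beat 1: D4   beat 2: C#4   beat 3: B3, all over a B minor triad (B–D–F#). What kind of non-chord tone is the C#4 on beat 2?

The harmony at that moment is B minor triad (B, D, F#); C#4 is not a chord tone.
It is approached by step down from D4 and left by step down to B3.
Step in, step out in the same direction — a passing tone.

Passing tone.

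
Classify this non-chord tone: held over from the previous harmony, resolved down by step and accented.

Suspension.

Approach: by preparation — the pitch is first a chord tone, then held (tied or repeated) while the harmony changes under it. Departure: down by step. Metric position: strong.
A prepared dissonance that resolves downward by step — a suspension. (The same figure resolving upward would be a retardation.)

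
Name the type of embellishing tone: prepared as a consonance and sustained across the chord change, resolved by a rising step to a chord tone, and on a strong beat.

Approach: by preparation — the pitch is first a chord tone, then held (tied or repeated) while the harmony changes under it. Departure: up by step. Metric position: strong.
A prepared dissonance that resolves upward by step — a retardation. (The same figure resolving downward would be a suspension.)

Retardation.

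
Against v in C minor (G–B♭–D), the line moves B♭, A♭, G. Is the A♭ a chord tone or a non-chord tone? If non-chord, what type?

The harmony at that moment is G minor triad (G, B♭, D); A♭ is not a chord tone.
It is approached by step down from B♭ and left by step down to G.
Step in, step out in the same direction — a passing tone.

Non-chord tone — a passing tone.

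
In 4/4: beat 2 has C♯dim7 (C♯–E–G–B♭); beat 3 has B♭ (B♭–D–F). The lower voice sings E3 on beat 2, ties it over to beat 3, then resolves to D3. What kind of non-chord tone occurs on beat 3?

Suspension.

The harmony at that moment is B♭ major triad (B♭, D, F); E3 is not a chord tone.
It is held over (the same pitch as the preceding E3) and left by step down to D3.
Held over from the previous chord and resolving down by step — a suspension.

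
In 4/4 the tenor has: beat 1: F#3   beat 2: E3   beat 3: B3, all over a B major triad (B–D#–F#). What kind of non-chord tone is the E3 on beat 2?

The harmony at that moment is B major triad (B, D#, F#); E3 is not a chord tone.
It is approached by step down from F#3 and left by leap up to B3.
Step in, leap out, on a weak beat — an escape tone.

Escape tone.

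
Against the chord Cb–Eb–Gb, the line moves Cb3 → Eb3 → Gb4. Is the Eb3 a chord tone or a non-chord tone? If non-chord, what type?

Cb major triad contains Cb, Eb, Gb; Eb is the third, so it is a chord tone.

Chord tone (the third of Cb major triad).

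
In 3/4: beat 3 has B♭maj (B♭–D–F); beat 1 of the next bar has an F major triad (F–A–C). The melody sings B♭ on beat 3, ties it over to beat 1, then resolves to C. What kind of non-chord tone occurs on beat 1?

Retardation.

The harmony at that moment is F major triad (F, A, C); B♭ is not a chord tone.
It is held over (the same pitch as the preceding B♭) and left by step up to C.
Held over from the previous chord and resolving up by step — a retardation.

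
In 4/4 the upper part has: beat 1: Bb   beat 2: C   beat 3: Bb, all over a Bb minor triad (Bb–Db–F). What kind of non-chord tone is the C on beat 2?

Upper neighbor tone.

The harmony at that moment is Bb minor triad (Bb, Db, F); C is not a chord tone.
It is approached by step up from Bb and left by step down to Bb.
Step away and step back to the same note — a neighbor tone (upper neighbor).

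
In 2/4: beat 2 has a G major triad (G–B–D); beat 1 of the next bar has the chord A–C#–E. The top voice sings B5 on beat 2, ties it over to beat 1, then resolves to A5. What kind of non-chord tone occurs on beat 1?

Suspension.

The harmony at that moment is A major triad (A, C#, E); B5 is not a chord tone.
It is held over (the same pitch as the preceding B5) and left by step down to A5.
Held over from the previous chord and resolving down by step — a suspension.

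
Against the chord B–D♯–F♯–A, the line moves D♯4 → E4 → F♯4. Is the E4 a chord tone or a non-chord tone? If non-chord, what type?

Non-chord tone — a passing tone.

The harmony at that moment is B dominant seventh chord (B, D♯, F♯, A); E4 is not a chord tone.
It is approached by step up from D♯4 and left by step up to F♯4.
Step in, step out in the same direction — a passing tone.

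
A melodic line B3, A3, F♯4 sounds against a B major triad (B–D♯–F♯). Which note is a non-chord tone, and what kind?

A3 is an escape tone.

The harmony at that moment is B major triad (B, D♯, F♯); A3 is not a chord tone.
It is approached by step down from B3 and left by leap up to F♯4.
Step in, leap out — an escape tone.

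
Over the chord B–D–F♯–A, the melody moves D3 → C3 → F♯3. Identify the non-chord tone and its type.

The harmony at that moment is B minor seventh chord (B, D, F♯, A); C3 is not a chord tone.
It is approached by step down from D3 and left by leap up to F♯3.
Step in, leap out — an escape tone.

C3 is an escape tone.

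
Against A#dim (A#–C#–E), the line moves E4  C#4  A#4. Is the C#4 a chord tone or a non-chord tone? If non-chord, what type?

Chord tone (the third of A# diminished triad).

A# diminished triad contains A#, C#, E; C# is the third, so it is a chord tone.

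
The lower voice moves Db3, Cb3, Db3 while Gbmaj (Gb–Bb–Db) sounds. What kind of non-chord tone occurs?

Cb3 is a neighbor tone.

The harmony at that moment is Gb major triad (Gb, Bb, Db); Cb3 is not a chord tone.
It is approached by step down from Db3 and left by step up to Db3.
Step away and step back to the same note — a neighbor tone (lower neighbor).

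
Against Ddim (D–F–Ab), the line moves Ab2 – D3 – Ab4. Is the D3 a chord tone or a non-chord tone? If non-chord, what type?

D diminished triad contains D, F, Ab; D is the root, so it is a chord tone.

Chord tone (the root of D diminished triad).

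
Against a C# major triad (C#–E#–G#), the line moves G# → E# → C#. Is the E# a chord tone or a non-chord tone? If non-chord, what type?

Chord tone (the third of C# major triad).

C# major triad contains C#, E#, G#; E# is the third, so it is a chord tone.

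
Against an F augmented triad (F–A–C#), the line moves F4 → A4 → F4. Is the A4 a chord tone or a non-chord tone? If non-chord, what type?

Chord tone (the third of F augmented triad).

F augmented triad contains F, A, C#; A is the third, so it is a chord tone.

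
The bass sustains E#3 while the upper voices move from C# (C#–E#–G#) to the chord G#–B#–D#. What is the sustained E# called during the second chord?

Pedal tone (pedal point).

The harmony at that moment is G# major triad (G#, B#, D#); E#3 is not a chord tone.
It is held over (the same pitch as the preceding E#3) and then sustained as the same pitch into the next harmony.
Sustained through a change of harmony — a pedal tone.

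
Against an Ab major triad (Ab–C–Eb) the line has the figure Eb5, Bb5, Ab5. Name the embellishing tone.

Bb5 is an appoggiatura.

The harmony at that moment is Ab major triad (Ab, C, Eb); Bb5 is not a chord tone.
It is approached by leap up from Eb5 and left by step down to Ab5.
Leap in, step out — an appoggiatura.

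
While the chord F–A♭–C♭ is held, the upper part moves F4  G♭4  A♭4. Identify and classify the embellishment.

The harmony at that moment is F diminished triad (F, A♭, C♭); G♭4 is not a chord tone.
It is approached by step up from F4 and left by step up to A♭4.
Step in, step out in the same direction — a passing tone.

G♭4 is a passing tone.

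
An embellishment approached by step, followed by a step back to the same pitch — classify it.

Approach: by step. Departure: by step in the opposite direction, back to the starting pitch.
Stepwise on both sides but reversing to return to the same chord tone — a neighbor tone. (Had it continued onward in the same direction it would be a passing tone instead.)

Neighbor tone.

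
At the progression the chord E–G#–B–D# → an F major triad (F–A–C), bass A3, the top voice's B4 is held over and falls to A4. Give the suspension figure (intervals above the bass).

9–8 suspension.

At the second chord the bass is A3. The suspended B4 lies a ninth above the bass; after resolving down by step to A4, the interval above the bass becomes an octave.
Suspension figures are named by those two intervals: 9–8.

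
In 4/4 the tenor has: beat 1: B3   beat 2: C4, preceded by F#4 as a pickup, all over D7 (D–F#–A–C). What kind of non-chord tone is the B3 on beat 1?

Appoggiatura.

The harmony at that moment is D dominant seventh chord (D, F#, A, C); B3 is not a chord tone.
It is approached by leap down from F#4 and left by step up to C4.
Leap in, step out, metrically accented — an appoggiatura.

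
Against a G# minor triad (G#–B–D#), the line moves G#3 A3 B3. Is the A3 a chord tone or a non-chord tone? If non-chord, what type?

Non-chord tone — a passing tone.

The harmony at that moment is G# minor triad (G#, B, D#); A3 is not a chord tone.
It is approached by step up from G#3 and left by step up to B3.
Step in, step out in the same direction — a passing tone.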